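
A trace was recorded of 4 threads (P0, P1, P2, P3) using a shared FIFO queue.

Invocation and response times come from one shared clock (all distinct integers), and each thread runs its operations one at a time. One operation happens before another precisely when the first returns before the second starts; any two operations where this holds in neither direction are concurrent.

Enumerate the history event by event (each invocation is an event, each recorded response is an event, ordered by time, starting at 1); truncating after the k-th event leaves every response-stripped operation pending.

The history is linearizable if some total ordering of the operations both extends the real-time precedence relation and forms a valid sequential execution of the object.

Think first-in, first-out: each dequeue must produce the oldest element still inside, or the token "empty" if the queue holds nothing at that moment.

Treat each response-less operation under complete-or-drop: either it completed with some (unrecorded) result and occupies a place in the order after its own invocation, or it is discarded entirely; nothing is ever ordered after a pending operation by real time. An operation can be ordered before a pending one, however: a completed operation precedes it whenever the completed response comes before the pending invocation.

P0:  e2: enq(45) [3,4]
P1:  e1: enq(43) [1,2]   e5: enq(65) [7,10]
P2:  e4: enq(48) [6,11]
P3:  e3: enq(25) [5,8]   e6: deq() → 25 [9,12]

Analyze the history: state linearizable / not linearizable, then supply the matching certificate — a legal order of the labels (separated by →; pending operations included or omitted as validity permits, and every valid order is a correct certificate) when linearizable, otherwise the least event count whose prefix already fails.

cut after 11 events: linearizable; cut after 12 events (e6 responds, time 12): not linearizable
checked exhaustively: 12 real-time-consistent orders of 6 completed operations, zero legal FIFO queue replays
sample order e1, e2, e3, e4, e5, e6 stalls at step 6 — e6 deq() → 25 has no legal effect
sample order e1, e2, e3, e4, e6, e5 stalls at step 5 — e6 deq() → 25 has no legal effect

not linearizable — minimal violating prefix: 12 events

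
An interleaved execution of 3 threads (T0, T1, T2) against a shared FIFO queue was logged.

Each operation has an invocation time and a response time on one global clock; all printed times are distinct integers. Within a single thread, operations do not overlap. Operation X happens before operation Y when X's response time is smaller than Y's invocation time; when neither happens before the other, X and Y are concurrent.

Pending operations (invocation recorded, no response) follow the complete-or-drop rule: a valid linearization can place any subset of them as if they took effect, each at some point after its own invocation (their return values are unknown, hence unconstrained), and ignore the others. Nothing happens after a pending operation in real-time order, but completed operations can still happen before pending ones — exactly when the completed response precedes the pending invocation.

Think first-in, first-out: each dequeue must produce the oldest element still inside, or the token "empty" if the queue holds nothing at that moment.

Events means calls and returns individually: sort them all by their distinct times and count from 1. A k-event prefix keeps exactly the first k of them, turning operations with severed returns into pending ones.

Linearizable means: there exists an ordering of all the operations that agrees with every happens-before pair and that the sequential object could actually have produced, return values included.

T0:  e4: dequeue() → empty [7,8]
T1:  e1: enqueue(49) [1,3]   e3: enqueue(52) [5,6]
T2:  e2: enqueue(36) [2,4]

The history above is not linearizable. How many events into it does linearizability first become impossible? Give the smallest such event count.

events 1..7 are still linearizable — one witness is e1, e2, e3:
step 1: e1 enqueue(49) — queue <49>
step 2: e2 enqueue(36) — queue <49,36>
step 3: e3 enqueue(52) — queue <49,36,52>
at event 8 (e4's time-8 response) nothing linearizes any more
take e1, e2, e3, e4: step 4 already fails, because e4 dequeue() → empty cannot occur there
take e2, e1, e3, e4: step 4 already fails, because e4 dequeue() → empty cannot occur there

8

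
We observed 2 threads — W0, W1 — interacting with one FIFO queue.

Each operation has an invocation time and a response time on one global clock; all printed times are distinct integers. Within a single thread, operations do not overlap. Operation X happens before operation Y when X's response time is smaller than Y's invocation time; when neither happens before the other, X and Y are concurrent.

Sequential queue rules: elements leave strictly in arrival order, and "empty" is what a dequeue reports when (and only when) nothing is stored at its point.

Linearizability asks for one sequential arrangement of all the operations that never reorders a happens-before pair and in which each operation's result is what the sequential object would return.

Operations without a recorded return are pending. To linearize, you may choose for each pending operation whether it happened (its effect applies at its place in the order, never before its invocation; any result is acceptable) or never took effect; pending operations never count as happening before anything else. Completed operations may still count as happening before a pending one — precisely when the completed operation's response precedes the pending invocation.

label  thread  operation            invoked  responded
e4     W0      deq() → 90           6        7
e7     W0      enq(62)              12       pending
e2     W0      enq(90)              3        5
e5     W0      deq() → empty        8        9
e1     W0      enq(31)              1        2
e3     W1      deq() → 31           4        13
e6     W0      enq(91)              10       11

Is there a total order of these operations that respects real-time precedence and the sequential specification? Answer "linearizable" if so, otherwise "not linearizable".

witness order: e1, e2, e3, e4, e5, e6
after step 1 (e1 enq(31)): queue <31>
after step 2 (e2 enq(90)): queue <31,90>
after step 3 (e3 deq() → 31): queue <90>
after step 4 (e4 deq() → 90): queue <>
after step 5 (e5 deq() → empty): queue <>
after step 6 (e6 enq(91)): queue <91>

linearizable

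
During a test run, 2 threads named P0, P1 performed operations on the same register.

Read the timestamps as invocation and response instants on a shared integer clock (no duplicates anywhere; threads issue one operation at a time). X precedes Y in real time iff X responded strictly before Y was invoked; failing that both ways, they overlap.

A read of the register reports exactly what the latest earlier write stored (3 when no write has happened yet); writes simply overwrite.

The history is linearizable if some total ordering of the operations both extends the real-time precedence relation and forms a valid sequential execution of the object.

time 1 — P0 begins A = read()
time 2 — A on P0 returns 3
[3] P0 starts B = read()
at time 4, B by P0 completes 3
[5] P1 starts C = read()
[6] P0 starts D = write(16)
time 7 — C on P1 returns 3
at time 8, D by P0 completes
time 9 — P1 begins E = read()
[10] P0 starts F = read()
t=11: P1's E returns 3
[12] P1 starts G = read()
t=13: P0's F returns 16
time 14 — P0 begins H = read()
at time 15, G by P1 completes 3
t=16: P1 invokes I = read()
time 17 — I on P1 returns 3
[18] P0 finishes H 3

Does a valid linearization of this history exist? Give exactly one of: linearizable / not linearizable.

not linearizable

through event 10 a valid linearization exists; event 11 (E responding at time 11) ends that
real-time-consistent orders of the 5 completed operations: 2 — all fail the register replay
completion choices over the 1 pending operation (F) were checked; none helps
one such order, A, B, C, D, E (pending dropped), breaks at step 5 where E read() → 3 is illegal
one such order, A, B, D, C, E (pending dropped), breaks at step 4 where C read() → 3 is illegal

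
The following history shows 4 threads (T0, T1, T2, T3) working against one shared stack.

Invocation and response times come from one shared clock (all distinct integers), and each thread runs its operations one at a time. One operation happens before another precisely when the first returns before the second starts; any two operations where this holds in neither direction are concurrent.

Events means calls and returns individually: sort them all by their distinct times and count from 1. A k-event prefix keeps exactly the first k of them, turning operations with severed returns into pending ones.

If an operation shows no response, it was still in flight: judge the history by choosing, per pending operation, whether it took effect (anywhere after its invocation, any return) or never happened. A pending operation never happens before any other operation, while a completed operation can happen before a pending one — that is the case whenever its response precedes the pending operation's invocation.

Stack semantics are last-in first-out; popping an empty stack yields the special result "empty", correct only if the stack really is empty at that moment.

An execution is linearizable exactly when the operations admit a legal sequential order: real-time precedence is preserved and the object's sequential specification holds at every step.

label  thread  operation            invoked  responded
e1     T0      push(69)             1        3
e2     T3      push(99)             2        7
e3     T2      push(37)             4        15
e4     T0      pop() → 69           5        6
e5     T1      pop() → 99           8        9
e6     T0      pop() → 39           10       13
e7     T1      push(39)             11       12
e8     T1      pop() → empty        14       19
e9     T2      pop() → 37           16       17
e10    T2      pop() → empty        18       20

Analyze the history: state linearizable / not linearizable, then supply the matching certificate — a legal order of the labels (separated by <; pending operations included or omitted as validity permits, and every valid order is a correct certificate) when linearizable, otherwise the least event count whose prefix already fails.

linearizable — witness: e1 < e4 < e2 < e5 < e3 < e7 < e6 < e9 < e8 < e10

step 1: e1 push(69) — stack <69>
step 2: e4 pop() → 69 — stack <>
step 3: e2 push(99) — stack <99>
step 4: e5 pop() → 99 — stack <>
step 5: e3 push(37) — stack <37>
step 6: e7 push(39) — stack <37,39>
step 7: e6 pop() → 39 — stack <37>
step 8: e9 pop() → 37 — stack <>
step 9: e8 pop() → empty — stack <>
step 10: e10 pop() → empty — stack <>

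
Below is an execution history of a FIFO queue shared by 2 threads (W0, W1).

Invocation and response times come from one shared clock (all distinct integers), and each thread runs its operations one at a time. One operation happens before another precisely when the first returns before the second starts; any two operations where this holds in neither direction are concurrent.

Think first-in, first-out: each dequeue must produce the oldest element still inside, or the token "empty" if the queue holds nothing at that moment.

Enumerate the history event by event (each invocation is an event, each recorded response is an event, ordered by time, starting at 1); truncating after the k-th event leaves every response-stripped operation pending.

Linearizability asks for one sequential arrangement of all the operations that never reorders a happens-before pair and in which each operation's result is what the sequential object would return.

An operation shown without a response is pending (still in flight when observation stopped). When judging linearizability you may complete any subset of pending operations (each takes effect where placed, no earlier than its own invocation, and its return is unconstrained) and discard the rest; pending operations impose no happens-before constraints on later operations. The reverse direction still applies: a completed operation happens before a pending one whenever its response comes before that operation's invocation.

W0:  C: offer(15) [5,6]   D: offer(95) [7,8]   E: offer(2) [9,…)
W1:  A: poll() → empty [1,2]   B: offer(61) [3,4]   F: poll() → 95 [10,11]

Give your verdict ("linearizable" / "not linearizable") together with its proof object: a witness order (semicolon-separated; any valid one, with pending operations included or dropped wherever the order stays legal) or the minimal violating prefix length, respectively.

events 1..10 are fine; event 11 — the response of F at time 11 — makes the prefix non-linearizable
the completed operations (5 total) allow one real-time order; the FIFO queue replay rejects it
every completion of the 1 pending operation (E) was checked; none linearizes
for example A, B, C, D, F (pending dropped) fails at step 5: F poll() → 95 is not legal there

not linearizable — minimal violating prefix: 11 events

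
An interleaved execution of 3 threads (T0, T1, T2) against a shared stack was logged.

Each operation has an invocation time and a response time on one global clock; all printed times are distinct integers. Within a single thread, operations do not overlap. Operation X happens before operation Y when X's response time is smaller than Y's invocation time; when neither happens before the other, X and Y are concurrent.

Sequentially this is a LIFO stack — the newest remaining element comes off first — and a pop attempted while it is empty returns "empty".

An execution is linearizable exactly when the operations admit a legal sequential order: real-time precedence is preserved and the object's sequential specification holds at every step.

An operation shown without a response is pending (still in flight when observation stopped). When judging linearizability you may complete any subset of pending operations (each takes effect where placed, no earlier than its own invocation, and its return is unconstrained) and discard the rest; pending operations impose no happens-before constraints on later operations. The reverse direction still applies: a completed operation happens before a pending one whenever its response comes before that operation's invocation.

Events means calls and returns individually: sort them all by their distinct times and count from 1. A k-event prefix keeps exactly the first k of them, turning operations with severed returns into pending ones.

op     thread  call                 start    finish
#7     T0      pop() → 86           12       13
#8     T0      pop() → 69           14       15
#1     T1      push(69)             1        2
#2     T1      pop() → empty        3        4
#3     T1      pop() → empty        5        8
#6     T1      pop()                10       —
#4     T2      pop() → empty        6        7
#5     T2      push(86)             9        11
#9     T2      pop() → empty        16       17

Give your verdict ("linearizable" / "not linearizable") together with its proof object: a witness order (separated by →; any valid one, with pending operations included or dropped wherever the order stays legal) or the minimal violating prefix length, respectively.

not linearizable — minimal violating prefix: 4 events

the violation lands at event 4, #2's response at time 4: events 1..3 linearize, events 1..4 do not
the sole real-time-consistent order of 2 completed operations fails the stack replay
for example #1, #2 fails at step 2: #2 pop() → empty is not legal there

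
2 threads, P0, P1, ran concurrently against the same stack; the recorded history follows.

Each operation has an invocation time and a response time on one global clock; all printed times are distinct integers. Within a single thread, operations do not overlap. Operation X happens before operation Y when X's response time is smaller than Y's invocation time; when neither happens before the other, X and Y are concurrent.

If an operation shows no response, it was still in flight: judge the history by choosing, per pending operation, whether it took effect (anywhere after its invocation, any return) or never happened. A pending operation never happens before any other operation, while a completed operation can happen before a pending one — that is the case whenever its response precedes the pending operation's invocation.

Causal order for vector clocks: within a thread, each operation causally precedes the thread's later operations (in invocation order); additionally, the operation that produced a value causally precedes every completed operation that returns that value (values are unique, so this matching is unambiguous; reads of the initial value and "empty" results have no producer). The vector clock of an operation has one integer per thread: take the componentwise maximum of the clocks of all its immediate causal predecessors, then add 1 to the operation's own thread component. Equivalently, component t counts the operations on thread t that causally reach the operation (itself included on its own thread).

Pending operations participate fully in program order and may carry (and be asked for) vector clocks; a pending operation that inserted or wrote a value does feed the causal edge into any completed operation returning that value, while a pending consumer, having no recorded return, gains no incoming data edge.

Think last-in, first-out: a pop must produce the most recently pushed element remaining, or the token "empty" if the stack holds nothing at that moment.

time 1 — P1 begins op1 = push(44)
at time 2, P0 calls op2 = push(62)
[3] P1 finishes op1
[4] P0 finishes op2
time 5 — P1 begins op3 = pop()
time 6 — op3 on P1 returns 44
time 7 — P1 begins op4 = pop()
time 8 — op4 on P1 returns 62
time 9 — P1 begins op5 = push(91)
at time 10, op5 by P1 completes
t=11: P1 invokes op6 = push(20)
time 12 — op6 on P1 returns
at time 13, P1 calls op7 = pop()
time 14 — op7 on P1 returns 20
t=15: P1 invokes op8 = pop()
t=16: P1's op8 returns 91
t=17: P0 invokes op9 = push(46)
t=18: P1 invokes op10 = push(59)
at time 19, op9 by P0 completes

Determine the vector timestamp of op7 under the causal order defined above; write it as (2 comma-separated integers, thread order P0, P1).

invoked at 1, op1 has no predecessors; its own P1 bump gives (0, 1)
invoked at 2, op2 has no predecessors; its own P0 bump gives (1, 0)
op3 (invocation 5): componentwise max over VC(op1)=(0, 1), +1 at P1, giving (0, 2)
op9 (invocation 17): componentwise max over VC(op2)=(1, 0), +1 at P0, giving (2, 0)
op4 (invocation 7): componentwise max over VC(op2)=(1, 0), VC(op3)=(0, 2), +1 at P1, giving (1, 3)
op5 (invocation 9): componentwise max over VC(op4)=(1, 3), +1 at P1, giving (1, 4)
op6 (invocation 11): componentwise max over VC(op5)=(1, 4), +1 at P1, giving (1, 5)
op7 (invocation 13): componentwise max over VC(op6)=(1, 5), +1 at P1, giving (1, 6)
op8 (invocation 15): componentwise max over VC(op5)=(1, 4), VC(op7)=(1, 6), +1 at P1, giving (1, 7)
op10 (invocation 18): componentwise max over VC(op8)=(1, 7), +1 at P1, giving (1, 8)
target: VC(op7) = (1, 6)

(1, 6)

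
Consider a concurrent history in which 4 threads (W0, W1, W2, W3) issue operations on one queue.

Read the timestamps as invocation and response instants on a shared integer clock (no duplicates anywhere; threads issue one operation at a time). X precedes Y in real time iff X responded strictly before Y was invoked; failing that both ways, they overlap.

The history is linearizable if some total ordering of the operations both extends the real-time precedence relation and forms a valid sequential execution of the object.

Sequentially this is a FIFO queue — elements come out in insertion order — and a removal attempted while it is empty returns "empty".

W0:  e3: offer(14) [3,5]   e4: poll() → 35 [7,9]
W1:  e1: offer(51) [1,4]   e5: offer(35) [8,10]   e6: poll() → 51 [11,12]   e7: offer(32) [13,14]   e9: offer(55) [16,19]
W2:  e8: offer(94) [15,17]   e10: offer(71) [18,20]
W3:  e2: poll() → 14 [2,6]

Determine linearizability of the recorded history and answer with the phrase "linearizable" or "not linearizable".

already the first 9 events (up to e4's response at time 9) admit no linearization; the first 8 still do
no legal order exists: 6 real-time-consistent candidates over 4 completed queue operations, all rejected
include/drop combinations of the 1 pending operation (e5) were all tried; none helps
sample order e1, e2, e3, e4 (pending dropped) stalls at step 2 — e2 poll() → 14 has no legal effect
sample order e1, e3, e2, e4 (pending dropped) stalls at step 3 — e2 poll() → 14 has no legal effect

not linearizable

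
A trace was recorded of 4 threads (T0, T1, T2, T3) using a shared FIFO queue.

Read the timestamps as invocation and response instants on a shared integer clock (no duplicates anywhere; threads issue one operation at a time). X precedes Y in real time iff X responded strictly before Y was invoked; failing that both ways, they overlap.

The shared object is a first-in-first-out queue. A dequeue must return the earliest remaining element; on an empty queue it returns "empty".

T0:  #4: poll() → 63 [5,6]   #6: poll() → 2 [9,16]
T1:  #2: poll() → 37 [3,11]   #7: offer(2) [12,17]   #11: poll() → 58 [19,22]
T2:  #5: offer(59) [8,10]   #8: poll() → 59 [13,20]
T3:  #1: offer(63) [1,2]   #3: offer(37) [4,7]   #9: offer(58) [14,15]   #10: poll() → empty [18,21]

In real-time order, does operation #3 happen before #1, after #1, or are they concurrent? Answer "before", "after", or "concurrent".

#3 spans [4,7], #1 spans [1,2]
resp(#1)=2 < inv(#3)=4

after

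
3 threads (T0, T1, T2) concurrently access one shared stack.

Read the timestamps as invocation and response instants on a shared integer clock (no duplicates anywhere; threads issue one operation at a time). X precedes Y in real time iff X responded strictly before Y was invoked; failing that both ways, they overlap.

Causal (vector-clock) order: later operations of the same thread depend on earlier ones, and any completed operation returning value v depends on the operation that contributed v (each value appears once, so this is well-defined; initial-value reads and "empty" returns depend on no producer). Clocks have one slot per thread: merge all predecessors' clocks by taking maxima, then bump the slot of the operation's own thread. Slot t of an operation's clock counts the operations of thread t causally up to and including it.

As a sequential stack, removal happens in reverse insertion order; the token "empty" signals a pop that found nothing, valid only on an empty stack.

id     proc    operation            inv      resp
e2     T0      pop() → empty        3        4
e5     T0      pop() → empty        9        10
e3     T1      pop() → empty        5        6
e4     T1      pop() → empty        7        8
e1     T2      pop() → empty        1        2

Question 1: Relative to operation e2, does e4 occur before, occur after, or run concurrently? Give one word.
after

e4 spans [7,8], e2 spans [3,4]
resp(e2)=4 < inv(e4)=7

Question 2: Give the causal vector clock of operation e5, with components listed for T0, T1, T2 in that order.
(2, 0, 0)

e1 (invocation 1): nothing precedes it; T2's component alone gives (0, 0, 1)
e3 (invocation 5): nothing precedes it; T1's component alone gives (0, 1, 0)
e2 (invocation 3): nothing precedes it; T0's component alone gives (1, 0, 0)
e4, invoked 7, takes VC(e3)=(0, 1, 0) under max, adds 1 for T1 → (0, 2, 0)
e5, invoked 9, takes VC(e2)=(1, 0, 0) under max, adds 1 for T0 → (2, 0, 0)
target: VC(e5) = (2, 0, 0)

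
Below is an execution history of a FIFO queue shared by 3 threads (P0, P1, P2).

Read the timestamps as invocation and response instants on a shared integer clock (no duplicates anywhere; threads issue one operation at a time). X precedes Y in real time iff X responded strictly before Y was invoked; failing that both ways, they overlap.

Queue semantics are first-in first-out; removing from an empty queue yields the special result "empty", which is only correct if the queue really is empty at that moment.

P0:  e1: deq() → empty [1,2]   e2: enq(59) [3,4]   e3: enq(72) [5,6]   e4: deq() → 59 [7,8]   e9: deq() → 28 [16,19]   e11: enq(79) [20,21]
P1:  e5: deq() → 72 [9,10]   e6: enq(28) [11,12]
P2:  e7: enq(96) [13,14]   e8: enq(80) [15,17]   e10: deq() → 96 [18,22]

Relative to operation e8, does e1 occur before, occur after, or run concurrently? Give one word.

before

e1 spans [1,2], e8 spans [15,17]
resp(e1)=2 < inv(e8)=15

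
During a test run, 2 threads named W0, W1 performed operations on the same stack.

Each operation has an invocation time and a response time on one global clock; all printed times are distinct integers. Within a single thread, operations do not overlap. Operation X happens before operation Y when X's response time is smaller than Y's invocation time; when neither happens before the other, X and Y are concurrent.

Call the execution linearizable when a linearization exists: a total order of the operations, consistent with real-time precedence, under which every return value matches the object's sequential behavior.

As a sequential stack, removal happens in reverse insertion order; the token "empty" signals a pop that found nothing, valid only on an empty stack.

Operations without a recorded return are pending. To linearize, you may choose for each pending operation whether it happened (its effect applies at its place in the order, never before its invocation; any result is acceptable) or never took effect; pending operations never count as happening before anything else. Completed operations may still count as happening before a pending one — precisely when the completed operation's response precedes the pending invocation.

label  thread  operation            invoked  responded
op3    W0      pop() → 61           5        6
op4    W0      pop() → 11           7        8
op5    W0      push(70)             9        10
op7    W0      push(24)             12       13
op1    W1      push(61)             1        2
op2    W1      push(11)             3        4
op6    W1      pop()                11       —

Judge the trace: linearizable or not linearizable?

not linearizable

cut after 5 events: linearizable; cut after 6 events (op3 responds, time 6): not linearizable
the sole real-time-consistent order of 3 completed operations fails the stack replay
take op1, op2, op3: step 3 already fails, because op3 pop() → 61 cannot occur there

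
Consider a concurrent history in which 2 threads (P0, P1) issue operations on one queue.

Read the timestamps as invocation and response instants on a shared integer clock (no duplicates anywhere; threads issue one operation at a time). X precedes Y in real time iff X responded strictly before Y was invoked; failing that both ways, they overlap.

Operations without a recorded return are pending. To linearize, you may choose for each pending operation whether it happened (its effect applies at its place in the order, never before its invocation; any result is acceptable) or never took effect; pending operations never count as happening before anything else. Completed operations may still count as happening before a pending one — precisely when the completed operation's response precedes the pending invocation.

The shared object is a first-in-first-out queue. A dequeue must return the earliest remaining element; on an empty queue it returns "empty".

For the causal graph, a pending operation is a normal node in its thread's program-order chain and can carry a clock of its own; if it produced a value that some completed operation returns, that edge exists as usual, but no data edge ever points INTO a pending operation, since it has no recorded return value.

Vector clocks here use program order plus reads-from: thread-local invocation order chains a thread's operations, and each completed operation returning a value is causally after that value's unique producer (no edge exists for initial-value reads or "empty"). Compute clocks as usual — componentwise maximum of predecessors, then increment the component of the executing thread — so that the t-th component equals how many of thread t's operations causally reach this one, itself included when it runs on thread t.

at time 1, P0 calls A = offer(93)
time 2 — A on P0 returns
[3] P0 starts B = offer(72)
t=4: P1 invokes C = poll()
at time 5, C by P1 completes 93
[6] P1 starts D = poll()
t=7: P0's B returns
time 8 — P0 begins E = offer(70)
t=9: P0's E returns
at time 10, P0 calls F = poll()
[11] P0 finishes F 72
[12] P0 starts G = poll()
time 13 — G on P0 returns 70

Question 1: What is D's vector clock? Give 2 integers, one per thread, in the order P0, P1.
VC(A, invoked at 1): no causal predecessors; +1 on P0 → (1, 0)
C, invoked 4, takes VC(A)=(1, 0) under max, adds 1 for P1 → (1, 1)
B, invoked 3, takes VC(A)=(1, 0) under max, adds 1 for P0 → (2, 0)
D, invoked 6, takes VC(C)=(1, 1) under max, adds 1 for P1 → (1, 2)
E, invoked 8, takes VC(B)=(2, 0) under max, adds 1 for P0 → (3, 0)
F, invoked 10, takes VC(B)=(2, 0), VC(E)=(3, 0) under max, adds 1 for P0 → (4, 0)
G, invoked 12, takes VC(E)=(3, 0), VC(F)=(4, 0) under max, adds 1 for P0 → (5, 0)
target: VC(D) = (1, 2)

(1, 2)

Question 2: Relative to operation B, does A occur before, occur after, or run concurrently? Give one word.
A spans [1,2], B spans [3,7]
resp(A)=2 < inv(B)=3

before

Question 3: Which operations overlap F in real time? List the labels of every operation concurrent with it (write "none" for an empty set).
concurrent with F ([10,11]): every op whose interval crosses 10..11
A [1,2]: before
B [3,7]: before
C [4,5]: before
D [6,…): concurrent
E [8,9]: before
G [12,13]: after

D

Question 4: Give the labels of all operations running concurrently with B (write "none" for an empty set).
overlap test against B [3,7]: concurrent iff the interval meets 3..7
A [1,2]: before
C [4,5]: concurrent
D [6,…): concurrent
E [8,9]: after
F [10,11]: after
G [12,13]: after

C, D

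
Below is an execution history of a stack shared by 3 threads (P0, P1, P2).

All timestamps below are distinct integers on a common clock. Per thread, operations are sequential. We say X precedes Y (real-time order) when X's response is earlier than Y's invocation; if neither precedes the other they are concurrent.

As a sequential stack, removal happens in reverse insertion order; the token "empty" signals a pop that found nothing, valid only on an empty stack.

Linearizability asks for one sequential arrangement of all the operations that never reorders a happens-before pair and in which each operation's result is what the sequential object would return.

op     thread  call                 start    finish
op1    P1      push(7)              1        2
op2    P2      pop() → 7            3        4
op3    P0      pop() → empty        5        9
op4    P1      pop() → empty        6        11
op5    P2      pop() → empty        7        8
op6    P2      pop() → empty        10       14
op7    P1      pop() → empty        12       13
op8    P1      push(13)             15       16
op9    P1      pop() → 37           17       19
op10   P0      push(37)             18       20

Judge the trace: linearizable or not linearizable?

linearizable

witness order: op1, op2, op3, op4, op5, op6, op7, op8, op10, op9
1. op1 push(7), leaving stack <7>
2. op2 pop() → 7, leaving stack <>
3. op3 pop() → empty, leaving stack <>
4. op4 pop() → empty, leaving stack <>
5. op5 pop() → empty, leaving stack <>
6. op6 pop() → empty, leaving stack <>
7. op7 pop() → empty, leaving stack <>
8. op8 push(13), leaving stack <13>
9. op10 push(37), leaving stack <13,37>
10. op9 pop() → 37, leaving stack <13>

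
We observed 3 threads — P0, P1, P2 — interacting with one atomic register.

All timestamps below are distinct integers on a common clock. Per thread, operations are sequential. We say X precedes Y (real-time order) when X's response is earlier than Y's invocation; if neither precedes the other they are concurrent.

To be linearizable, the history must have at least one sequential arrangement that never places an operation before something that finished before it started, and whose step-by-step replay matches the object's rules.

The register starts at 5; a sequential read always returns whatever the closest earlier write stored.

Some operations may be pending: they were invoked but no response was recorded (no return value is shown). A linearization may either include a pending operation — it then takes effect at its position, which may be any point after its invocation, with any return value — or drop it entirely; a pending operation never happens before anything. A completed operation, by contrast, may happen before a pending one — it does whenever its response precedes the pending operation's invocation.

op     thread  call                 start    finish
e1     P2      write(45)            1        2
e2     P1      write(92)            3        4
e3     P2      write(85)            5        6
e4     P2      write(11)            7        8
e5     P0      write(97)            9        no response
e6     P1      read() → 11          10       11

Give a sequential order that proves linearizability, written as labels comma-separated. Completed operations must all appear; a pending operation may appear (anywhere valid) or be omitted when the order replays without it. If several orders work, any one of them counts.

1. e1 write(45), leaving value 45
2. e2 write(92), leaving value 92
3. e3 write(85), leaving value 85
4. e4 write(11), leaving value 11
5. e6 read() → 11, leaving value 11

e1, e2, e3, e4, e6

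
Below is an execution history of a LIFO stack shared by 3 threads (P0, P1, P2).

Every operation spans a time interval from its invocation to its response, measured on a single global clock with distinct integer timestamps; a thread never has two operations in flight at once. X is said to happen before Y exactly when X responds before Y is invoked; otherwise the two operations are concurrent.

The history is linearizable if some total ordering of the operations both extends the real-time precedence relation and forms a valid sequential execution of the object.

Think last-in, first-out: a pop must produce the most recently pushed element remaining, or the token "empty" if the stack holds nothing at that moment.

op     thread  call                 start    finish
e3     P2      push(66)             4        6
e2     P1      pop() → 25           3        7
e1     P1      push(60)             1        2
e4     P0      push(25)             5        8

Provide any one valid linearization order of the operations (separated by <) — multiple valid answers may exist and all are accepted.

after step 1 (e1 push(60)): stack <60>
after step 2 (e3 push(66)): stack <60,66>
after step 3 (e4 push(25)): stack <60,66,25>
after step 4 (e2 pop() → 25): stack <60,66>

e1 < e3 < e4 < e2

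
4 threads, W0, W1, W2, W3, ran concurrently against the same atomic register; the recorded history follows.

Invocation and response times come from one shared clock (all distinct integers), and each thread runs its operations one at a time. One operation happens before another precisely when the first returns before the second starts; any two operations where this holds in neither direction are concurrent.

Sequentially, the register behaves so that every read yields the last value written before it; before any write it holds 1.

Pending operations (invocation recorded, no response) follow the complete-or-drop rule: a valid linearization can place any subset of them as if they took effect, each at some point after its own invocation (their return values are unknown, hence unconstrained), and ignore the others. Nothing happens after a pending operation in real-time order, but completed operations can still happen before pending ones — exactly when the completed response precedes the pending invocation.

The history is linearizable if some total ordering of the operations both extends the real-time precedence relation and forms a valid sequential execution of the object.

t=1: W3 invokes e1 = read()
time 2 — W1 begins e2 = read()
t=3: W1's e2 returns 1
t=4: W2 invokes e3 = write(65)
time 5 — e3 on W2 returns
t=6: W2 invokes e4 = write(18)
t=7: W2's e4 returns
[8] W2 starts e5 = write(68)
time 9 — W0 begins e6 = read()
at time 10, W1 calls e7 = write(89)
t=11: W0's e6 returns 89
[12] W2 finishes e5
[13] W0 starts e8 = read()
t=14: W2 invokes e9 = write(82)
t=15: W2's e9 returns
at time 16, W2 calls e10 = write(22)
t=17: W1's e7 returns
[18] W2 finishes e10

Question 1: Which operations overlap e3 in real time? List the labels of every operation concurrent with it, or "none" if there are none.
Answer: e1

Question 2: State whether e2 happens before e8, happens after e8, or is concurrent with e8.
Answer: before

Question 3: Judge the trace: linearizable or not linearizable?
linearizable

witness order: e1, e2, e3, e4, e5, e7, e6, e8, e9, e10
step 1: e1 read() (pending, included) — value 1
step 2: e2 read() → 1 — value 1
step 3: e3 write(65) — value 65
step 4: e4 write(18) — value 18
step 5: e5 write(68) — value 68
step 6: e7 write(89) — value 89
step 7: e6 read() → 89 — value 89
step 8: e8 read() (pending, included) — value 89
step 9: e9 write(82) — value 82
step 10: e10 write(22) — value 22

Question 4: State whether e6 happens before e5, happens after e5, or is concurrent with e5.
Answer: concurrent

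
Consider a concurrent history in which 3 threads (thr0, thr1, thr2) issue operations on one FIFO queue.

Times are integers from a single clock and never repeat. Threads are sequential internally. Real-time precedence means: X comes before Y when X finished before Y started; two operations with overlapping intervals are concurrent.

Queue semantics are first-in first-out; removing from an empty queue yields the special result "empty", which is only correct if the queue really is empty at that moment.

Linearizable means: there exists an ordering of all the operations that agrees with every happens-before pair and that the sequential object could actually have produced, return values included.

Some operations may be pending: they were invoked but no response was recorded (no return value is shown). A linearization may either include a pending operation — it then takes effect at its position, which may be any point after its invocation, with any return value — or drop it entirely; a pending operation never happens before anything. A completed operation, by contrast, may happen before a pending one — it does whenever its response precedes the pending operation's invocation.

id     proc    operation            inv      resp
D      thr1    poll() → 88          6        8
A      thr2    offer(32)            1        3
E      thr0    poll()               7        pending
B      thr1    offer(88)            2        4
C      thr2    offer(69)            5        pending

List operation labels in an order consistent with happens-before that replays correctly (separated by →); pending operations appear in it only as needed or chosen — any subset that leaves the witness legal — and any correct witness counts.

A → B → C → E → D

after step 1 (A offer(32)): queue <32>
after step 2 (B offer(88)): queue <32,88>
after step 3 (C offer(69) (pending, included)): queue <32,88,69>
after step 4 (E poll() (pending, included)): queue <88,69>
after step 5 (D poll() → 88): queue <69>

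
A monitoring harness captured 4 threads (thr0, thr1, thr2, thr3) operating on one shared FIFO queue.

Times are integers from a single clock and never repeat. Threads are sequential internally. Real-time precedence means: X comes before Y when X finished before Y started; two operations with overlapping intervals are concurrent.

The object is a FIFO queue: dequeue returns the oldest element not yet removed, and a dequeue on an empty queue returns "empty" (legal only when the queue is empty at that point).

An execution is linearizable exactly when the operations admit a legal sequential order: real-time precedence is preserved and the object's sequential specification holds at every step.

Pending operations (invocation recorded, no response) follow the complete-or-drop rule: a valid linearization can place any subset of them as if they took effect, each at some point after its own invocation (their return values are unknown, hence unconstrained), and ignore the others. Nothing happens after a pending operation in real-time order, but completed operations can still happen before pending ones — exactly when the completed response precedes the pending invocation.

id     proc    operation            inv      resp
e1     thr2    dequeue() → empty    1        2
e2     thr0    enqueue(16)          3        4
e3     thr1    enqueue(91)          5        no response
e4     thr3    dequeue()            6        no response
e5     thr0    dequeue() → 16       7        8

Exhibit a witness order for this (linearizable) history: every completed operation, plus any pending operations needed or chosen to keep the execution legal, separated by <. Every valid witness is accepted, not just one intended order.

e1 < e2 < e3 < e5

1. e1 dequeue() → empty, leaving queue <>
2. e2 enqueue(16), leaving queue <16>
3. e3 enqueue(91) (pending, included), leaving queue <16,91>
4. e5 dequeue() → 16, leaving queue <91>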